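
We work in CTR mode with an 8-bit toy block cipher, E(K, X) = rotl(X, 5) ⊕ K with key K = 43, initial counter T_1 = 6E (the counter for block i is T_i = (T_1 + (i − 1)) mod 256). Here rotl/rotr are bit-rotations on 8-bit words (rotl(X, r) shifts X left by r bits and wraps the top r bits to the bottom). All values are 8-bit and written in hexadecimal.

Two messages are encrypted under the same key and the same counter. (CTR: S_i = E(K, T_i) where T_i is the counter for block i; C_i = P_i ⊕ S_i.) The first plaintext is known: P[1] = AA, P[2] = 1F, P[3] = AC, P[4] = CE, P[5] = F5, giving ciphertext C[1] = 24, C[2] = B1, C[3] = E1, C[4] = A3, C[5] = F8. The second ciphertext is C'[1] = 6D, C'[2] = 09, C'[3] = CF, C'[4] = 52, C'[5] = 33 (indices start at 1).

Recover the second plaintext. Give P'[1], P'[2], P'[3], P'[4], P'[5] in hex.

In CTR with a reused counter, both messages share the same keystream S_i, so C_i ⊕ C'_i = P_i ⊕ P'_i and thus P'_i = P_i ⊕ C_i ⊕ C'_i.
P'[1]: AA ⊕ 24 ⊕ 6D = E3.
P'[2]: 1F ⊕ B1 ⊕ 09 = A7.
P'[3]: AC ⊕ E1 ⊕ CF = 82.
P'[4]: CE ⊕ A3 ⊕ 52 = 3F.
P'[5]: F5 ⊕ F8 ⊕ 33 = 3E.

P'[1] = E3, P'[2] = A7, P'[3] = 82, P'[4] = 3F, P'[5] = 3E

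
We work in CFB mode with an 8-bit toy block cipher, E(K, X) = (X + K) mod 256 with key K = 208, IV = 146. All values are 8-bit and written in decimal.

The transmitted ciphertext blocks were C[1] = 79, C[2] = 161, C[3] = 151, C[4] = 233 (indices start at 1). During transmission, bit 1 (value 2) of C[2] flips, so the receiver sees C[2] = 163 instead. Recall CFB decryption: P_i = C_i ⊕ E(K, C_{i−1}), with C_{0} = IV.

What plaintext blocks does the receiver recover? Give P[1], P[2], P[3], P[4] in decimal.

P[1] = 45, P[2] = 188, P[3] = 228, P[4] = 142

Only C[2] changed, to 163. In CFB, a change in C_i flips the same bit in P_i and garbles P_{i+1}. Decrypting the received ciphertext:
P[1]: E(K, 146) = 98; 79 ⊕ 98 = 45.
P[2]: E(K, 79) = 31; 163 ⊕ 31 = 188.
P[3]: E(K, 163) = 115; 151 ⊕ 115 = 228.
P[4]: E(K, 151) = 103; 233 ⊕ 103 = 142.
Blocks that differ from the original plaintext: P[2], P[3].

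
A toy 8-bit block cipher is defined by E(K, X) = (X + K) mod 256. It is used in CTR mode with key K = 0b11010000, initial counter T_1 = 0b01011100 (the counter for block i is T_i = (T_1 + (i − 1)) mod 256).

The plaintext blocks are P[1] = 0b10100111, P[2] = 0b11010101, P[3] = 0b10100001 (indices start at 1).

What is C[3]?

C[3] = 0b10001111

CTR encryption: S_i = E(K, T_i) where T_i is the counter for block i; C_i = P_i ⊕ S_i.
C[1]: T = 0b01011100, S = E(K, T) = 0b00101100; 0b10100111 ⊕ 0b00101100 = 0b10001011.
C[2]: T = 0b01011101, S = E(K, T) = 0b00101101; 0b11010101 ⊕ 0b00101101 = 0b11111000.
C[3]: T = 0b01011110, S = E(K, T) = 0b00101110; 0b10100001 ⊕ 0b00101110 = 0b10001111.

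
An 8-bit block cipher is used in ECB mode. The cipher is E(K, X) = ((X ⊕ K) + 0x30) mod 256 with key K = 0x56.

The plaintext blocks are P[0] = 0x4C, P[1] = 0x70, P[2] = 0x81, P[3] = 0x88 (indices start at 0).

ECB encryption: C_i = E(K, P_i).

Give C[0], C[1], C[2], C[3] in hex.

C[0]: E(K, 0x4C) = 0x4A.
C[1]: E(K, 0x70) = 0x56.
C[2]: E(K, 0x81) = 0x07.
C[3]: E(K, 0x88) = 0x0E.

C[0] = 0x4A, C[1] = 0x56, C[2] = 0x07, C[3] = 0x0E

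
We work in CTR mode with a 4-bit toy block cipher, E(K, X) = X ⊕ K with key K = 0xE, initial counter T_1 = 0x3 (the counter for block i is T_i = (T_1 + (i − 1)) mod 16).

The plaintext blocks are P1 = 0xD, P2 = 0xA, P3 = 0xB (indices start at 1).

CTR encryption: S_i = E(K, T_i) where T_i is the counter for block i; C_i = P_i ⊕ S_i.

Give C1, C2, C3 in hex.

C1: T = 0x3, S = E(K, T) = 0xD; 0xD ⊕ 0xD = 0x0.
C2: T = 0x4, S = E(K, T) = 0xA; 0xA ⊕ 0xA = 0x0.
C3: T = 0x5, S = E(K, T) = 0xB; 0xB ⊕ 0xB = 0x0.

C1 = 0x0, C2 = 0x0, C3 = 0x0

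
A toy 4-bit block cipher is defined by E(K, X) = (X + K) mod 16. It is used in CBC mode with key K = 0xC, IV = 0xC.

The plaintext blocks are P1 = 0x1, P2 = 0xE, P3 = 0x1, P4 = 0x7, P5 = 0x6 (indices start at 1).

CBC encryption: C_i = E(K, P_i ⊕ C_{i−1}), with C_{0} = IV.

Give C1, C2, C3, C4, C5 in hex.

C1: P1 ⊕ 0xC = 0xD; E(K, 0xD) = 0x9.
C2: P2 ⊕ 0x9 = 0x7; E(K, 0x7) = 0x3.
C3: P3 ⊕ 0x3 = 0x2; E(K, 0x2) = 0xE.
C4: P4 ⊕ 0xE = 0x9; E(K, 0x9) = 0x5.
C5: P5 ⊕ 0x5 = 0x3; E(K, 0x3) = 0xF.

C1 = 0x9, C2 = 0x3, C3 = 0xE, C4 = 0x5, C5 = 0xF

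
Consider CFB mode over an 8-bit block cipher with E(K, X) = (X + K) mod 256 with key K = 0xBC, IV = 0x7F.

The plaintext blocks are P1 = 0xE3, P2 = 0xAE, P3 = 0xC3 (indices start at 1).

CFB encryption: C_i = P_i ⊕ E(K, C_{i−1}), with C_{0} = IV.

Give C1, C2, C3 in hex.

C1 = 0xD8, C2 = 0x3A, C3 = 0x35

C1: E(K, 0x7F) = 0x3B; 0xE3 ⊕ 0x3B = 0xD8.
C2: E(K, 0xD8) = 0x94; 0xAE ⊕ 0x94 = 0x3A.
C3: E(K, 0x3A) = 0xF6; 0xC3 ⊕ 0xF6 = 0x35.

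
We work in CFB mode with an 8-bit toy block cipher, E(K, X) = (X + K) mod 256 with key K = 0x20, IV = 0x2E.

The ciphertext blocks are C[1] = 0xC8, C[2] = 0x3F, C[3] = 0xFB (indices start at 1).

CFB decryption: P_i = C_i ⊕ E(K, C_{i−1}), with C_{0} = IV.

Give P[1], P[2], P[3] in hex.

P[1] = 0x86, P[2] = 0xD7, P[3] = 0xA4

P[1]: E(K, 0x2E) = 0x4E; 0xC8 ⊕ 0x4E = 0x86.
P[2]: E(K, 0xC8) = 0xE8; 0x3F ⊕ 0xE8 = 0xD7.
P[3]: E(K, 0x3F) = 0x5F; 0xFB ⊕ 0x5F = 0xA4.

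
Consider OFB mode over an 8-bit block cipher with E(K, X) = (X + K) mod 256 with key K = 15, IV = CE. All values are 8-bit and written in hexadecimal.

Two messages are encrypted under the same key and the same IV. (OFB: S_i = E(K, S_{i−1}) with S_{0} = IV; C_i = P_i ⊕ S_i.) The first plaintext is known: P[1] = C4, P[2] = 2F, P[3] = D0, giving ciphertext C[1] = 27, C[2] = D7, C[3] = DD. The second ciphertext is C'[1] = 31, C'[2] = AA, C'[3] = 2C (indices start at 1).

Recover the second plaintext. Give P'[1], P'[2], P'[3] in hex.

P'[1] = D2, P'[2] = 52, P'[3] = 21

In OFB with a reused IV, both messages share the same keystream S_i, so C_i ⊕ C'_i = P_i ⊕ P'_i and thus P'_i = P_i ⊕ C_i ⊕ C'_i.
P'[1]: C4 ⊕ 27 ⊕ 31 = D2.
P'[2]: 2F ⊕ D7 ⊕ AA = 52.
P'[3]: D0 ⊕ DD ⊕ 2C = 21.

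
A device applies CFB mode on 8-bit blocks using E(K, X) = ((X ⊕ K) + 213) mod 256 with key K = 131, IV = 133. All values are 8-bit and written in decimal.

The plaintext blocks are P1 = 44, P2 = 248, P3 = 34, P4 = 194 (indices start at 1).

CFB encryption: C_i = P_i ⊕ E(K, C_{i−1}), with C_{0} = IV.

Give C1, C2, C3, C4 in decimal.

C1 = 247, C2 = 177, C3 = 37, C4 = 185

C1: E(K, 133) = 219; 44 ⊕ 219 = 247.
C2: E(K, 247) = 73; 248 ⊕ 73 = 177.
C3: E(K, 177) = 7; 34 ⊕ 7 = 37.
C4: E(K, 37) = 123; 194 ⊕ 123 = 185.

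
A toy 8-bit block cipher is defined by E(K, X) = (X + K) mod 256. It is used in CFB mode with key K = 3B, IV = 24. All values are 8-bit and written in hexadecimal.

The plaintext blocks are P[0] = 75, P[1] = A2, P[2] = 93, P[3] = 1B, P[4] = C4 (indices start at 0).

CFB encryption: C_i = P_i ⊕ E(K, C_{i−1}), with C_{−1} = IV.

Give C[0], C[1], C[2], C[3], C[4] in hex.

C[0]: E(K, 24) = 5F; 75 ⊕ 5F = 2A.
C[1]: E(K, 2A) = 65; A2 ⊕ 65 = C7.
C[2]: E(K, C7) = 02; 93 ⊕ 02 = 91.
C[3]: E(K, 91) = CC; 1B ⊕ CC = D7.
C[4]: E(K, D7) = 12; C4 ⊕ 12 = D6.

C[0] = 2A, C[1] = C7, C[2] = 91, C[3] = D7, C[4] = D6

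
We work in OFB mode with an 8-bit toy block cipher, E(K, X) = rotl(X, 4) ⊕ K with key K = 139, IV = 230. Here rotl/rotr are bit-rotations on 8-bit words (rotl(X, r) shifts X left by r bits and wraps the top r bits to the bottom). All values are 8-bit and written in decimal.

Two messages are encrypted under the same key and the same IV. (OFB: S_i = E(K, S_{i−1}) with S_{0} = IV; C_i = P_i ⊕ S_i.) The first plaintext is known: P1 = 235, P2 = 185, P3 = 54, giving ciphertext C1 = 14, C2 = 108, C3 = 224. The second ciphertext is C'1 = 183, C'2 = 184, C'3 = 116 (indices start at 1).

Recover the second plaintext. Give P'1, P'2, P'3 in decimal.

In OFB with a reused IV, both messages share the same keystream S_i, so C_i ⊕ C'_i = P_i ⊕ P'_i and thus P'_i = P_i ⊕ C_i ⊕ C'_i.
P'1: 235 ⊕ 14 ⊕ 183 = 82.
P'2: 185 ⊕ 108 ⊕ 184 = 109.
P'3: 54 ⊕ 224 ⊕ 116 = 162.

P'1 = 82, P'2 = 109, P'3 = 162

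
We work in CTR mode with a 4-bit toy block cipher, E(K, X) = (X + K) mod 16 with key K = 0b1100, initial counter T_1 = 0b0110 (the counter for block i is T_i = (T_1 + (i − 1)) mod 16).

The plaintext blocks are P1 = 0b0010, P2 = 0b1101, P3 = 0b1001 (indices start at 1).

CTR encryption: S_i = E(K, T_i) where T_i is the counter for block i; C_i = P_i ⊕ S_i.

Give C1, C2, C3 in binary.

C1: T = 0b0110, S = E(K, T) = 0b0010; 0b0010 ⊕ 0b0010 = 0b0000.
C2: T = 0b0111, S = E(K, T) = 0b0011; 0b1101 ⊕ 0b0011 = 0b1110.
C3: T = 0b1000, S = E(K, T) = 0b0100; 0b1001 ⊕ 0b0100 = 0b1101.

C1 = 0b0000, C2 = 0b1110, C3 = 0b1101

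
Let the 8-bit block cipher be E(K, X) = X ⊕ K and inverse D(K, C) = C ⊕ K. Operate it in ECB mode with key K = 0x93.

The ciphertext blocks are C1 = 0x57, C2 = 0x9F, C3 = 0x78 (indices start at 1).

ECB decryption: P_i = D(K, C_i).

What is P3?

P3: D(K, 0x78) = 0xEB.

P3 = 0xEB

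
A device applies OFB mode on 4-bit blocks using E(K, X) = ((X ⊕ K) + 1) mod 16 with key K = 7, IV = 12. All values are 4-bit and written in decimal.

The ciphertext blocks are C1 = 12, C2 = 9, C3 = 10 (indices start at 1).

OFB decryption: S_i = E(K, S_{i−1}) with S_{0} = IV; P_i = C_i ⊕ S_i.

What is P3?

P1: S = E(K, 12) = 12; 12 ⊕ 12 = 0.
P2: S = E(K, 12) = 12; 9 ⊕ 12 = 5.
P3: S = E(K, 12) = 12; 10 ⊕ 12 = 6.

P3 = 6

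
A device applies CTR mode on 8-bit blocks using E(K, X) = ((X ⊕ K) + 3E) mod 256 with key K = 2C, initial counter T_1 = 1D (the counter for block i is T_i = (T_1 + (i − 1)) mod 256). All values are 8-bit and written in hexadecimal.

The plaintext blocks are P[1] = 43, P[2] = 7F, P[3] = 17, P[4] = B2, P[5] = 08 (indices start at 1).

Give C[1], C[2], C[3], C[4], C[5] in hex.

C[1] = 2C, C[2] = 0F, C[3] = 66, C[4] = F8, C[5] = 43

CTR encryption: S_i = E(K, T_i) where T_i is the counter for block i; C_i = P_i ⊕ S_i.
C[1]: T = 1D, S = E(K, T) = 6F; 43 ⊕ 6F = 2C.
C[2]: T = 1E, S = E(K, T) = 70; 7F ⊕ 70 = 0F.
C[3]: T = 1F, S = E(K, T) = 71; 17 ⊕ 71 = 66.
C[4]: T = 20, S = E(K, T) = 4A; B2 ⊕ 4A = F8.
C[5]: T = 21, S = E(K, T) = 4B; 08 ⊕ 4B = 43.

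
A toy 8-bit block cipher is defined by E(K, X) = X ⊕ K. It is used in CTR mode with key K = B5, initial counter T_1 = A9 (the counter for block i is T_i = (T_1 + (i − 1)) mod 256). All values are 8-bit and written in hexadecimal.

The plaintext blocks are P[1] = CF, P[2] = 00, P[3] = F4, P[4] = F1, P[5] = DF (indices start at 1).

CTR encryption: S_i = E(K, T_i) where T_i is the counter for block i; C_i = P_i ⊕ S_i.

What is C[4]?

C[4] = E8

C[1]: T = A9, S = E(K, T) = 1C; CF ⊕ 1C = D3.
C[2]: T = AA, S = E(K, T) = 1F; 00 ⊕ 1F = 1F.
C[3]: T = AB, S = E(K, T) = 1E; F4 ⊕ 1E = EA.
C[4]: T = AC, S = E(K, T) = 19; F1 ⊕ 19 = E8.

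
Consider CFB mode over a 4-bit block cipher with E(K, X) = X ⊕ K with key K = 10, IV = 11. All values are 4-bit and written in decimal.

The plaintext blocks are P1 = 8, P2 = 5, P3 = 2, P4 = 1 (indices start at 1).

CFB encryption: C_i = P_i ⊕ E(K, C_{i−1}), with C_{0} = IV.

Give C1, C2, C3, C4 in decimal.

C1 = 9, C2 = 6, C3 = 14, C4 = 5

C1: E(K, 11) = 1; 8 ⊕ 1 = 9.
C2: E(K, 9) = 3; 5 ⊕ 3 = 6.
C3: E(K, 6) = 12; 2 ⊕ 12 = 14.
C4: E(K, 14) = 4; 1 ⊕ 4 = 5.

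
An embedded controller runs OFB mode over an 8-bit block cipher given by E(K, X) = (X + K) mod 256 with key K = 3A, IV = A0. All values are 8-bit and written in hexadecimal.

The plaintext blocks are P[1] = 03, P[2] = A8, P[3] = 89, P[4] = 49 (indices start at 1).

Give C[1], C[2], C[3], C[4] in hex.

C[1] = D9, C[2] = BC, C[3] = C7, C[4] = C1

OFB encryption: S_i = E(K, S_{i−1}) with S_{0} = IV; C_i = P_i ⊕ S_i.
C[1]: S = E(K, A0) = DA; 03 ⊕ DA = D9.
C[2]: S = E(K, DA) = 14; A8 ⊕ 14 = BC.
C[3]: S = E(K, 14) = 4E; 89 ⊕ 4E = C7.
C[4]: S = E(K, 4E) = 88; 49 ⊕ 88 = C1.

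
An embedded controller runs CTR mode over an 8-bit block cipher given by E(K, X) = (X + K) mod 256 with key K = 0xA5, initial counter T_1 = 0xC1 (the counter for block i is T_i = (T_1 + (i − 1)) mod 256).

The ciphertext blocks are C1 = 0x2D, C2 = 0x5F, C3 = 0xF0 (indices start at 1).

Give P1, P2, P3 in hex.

P1 = 0x4B, P2 = 0x38, P3 = 0x98

CTR decryption: S_i = E(K, T_i) where T_i is the counter for block i; P_i = C_i ⊕ S_i.
P1: T = 0xC1, S = E(K, T) = 0x66; 0x2D ⊕ 0x66 = 0x4B.
P2: T = 0xC2, S = E(K, T) = 0x67; 0x5F ⊕ 0x67 = 0x38.
P3: T = 0xC3, S = E(K, T) = 0x68; 0xF0 ⊕ 0x68 = 0x98.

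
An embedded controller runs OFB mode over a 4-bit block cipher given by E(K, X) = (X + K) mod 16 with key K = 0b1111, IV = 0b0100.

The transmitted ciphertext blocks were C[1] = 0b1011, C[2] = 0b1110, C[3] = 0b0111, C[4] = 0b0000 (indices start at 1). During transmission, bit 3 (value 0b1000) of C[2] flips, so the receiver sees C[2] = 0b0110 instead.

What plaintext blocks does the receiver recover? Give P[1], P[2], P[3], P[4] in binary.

OFB decryption: S_i = E(K, S_{i−1}) with S_{0} = IV; P_i = C_i ⊕ S_i.
Only C[2] changed, to 0b0110. In OFB, a change in C_i flips the same bit in P_i only; the keystream is unaffected. Decrypting the received ciphertext:
P[1]: S = E(K, 0b0100) = 0b0011; 0b1011 ⊕ 0b0011 = 0b1000.
P[2]: S = E(K, 0b0011) = 0b0010; 0b0110 ⊕ 0b0010 = 0b0100.
P[3]: S = E(K, 0b0010) = 0b0001; 0b0111 ⊕ 0b0001 = 0b0110.
P[4]: S = E(K, 0b0001) = 0b0000; 0b0000 ⊕ 0b0000 = 0b0000.
Blocks that differ from the original plaintext: P[2].

P[1] = 0b1000, P[2] = 0b0100, P[3] = 0b0110, P[4] = 0b0000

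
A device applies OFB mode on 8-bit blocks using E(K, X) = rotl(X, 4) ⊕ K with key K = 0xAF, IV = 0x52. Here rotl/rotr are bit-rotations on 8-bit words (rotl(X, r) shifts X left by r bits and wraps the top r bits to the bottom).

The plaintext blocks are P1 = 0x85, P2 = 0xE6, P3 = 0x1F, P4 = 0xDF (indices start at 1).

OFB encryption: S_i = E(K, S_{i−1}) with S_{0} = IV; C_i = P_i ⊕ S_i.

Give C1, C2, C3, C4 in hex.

C1 = 0x0F, C2 = 0xE1, C3 = 0xC0, C4 = 0x8D

C1: S = E(K, 0x52) = 0x8A; 0x85 ⊕ 0x8A = 0x0F.
C2: S = E(K, 0x8A) = 0x07; 0xE6 ⊕ 0x07 = 0xE1.
C3: S = E(K, 0x07) = 0xDF; 0x1F ⊕ 0xDF = 0xC0.
C4: S = E(K, 0xDF) = 0x52; 0xDF ⊕ 0x52 = 0x8D.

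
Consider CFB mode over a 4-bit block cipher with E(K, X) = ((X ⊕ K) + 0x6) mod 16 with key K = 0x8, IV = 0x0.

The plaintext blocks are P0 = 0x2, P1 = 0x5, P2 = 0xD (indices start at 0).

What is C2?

CFB encryption: C_i = P_i ⊕ E(K, C_{i−1}), with C_{−1} = IV.
C0: E(K, 0x0) = 0xE; 0x2 ⊕ 0xE = 0xC.
C1: E(K, 0xC) = 0xA; 0x5 ⊕ 0xA = 0xF.
C2: E(K, 0xF) = 0xD; 0xD ⊕ 0xD = 0x0.

C2 = 0x0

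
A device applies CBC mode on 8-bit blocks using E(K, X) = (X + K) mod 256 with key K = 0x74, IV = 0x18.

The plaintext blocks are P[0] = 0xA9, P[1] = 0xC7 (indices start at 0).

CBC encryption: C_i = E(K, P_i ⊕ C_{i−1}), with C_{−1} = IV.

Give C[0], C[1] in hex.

C[0]: P[0] ⊕ 0x18 = 0xB1; E(K, 0xB1) = 0x25.
C[1]: P[1] ⊕ 0x25 = 0xE2; E(K, 0xE2) = 0x56.

C[0] = 0x25, C[1] = 0x56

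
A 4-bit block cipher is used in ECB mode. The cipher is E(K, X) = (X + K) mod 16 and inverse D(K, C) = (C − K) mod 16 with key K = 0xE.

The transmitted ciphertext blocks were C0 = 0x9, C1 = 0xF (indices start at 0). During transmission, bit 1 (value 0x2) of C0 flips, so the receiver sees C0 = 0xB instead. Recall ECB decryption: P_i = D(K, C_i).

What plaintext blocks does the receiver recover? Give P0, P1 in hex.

P0 = 0xD, P1 = 0x1

Only C0 changed, to 0xB. In ECB, a change in C_i affects only P_i. Decrypting the received ciphertext:
P0: D(K, 0xB) = 0xD.
P1: D(K, 0xF) = 0x1.
Blocks that differ from the original plaintext: P0.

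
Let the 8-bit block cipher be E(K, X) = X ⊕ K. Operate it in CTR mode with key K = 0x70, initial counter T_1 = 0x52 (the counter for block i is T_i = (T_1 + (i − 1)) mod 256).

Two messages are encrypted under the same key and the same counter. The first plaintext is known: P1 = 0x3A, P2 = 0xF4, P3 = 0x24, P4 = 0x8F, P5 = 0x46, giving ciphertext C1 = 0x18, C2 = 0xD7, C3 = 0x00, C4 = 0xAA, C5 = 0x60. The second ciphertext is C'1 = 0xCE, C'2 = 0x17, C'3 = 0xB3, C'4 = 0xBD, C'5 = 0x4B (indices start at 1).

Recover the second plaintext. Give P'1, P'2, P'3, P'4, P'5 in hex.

P'1 = 0xEC, P'2 = 0x34, P'3 = 0x97, P'4 = 0x98, P'5 = 0x6D

In CTR with a reused counter, both messages share the same keystream S_i, so C_i ⊕ C'_i = P_i ⊕ P'_i and thus P'_i = P_i ⊕ C_i ⊕ C'_i.
P'1: 0x3A ⊕ 0x18 ⊕ 0xCE = 0xEC.
P'2: 0xF4 ⊕ 0xD7 ⊕ 0x17 = 0x34.
P'3: 0x24 ⊕ 0x00 ⊕ 0xB3 = 0x97.
P'4: 0x8F ⊕ 0xAA ⊕ 0xBD = 0x98.
P'5: 0x46 ⊕ 0x60 ⊕ 0x4B = 0x6D.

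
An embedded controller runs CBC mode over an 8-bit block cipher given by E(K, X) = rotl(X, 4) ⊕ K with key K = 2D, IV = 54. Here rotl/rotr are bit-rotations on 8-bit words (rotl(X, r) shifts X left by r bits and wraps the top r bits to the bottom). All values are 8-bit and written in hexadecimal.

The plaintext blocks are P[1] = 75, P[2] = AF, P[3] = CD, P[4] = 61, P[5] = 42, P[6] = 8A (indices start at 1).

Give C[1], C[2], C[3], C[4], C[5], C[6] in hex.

CBC encryption: C_i = E(K, P_i ⊕ C_{i−1}), with C_{0} = IV.
C[1]: P[1] ⊕ 54 = 21; E(K, 21) = 3F.
C[2]: P[2] ⊕ 3F = 90; E(K, 90) = 24.
C[3]: P[3] ⊕ 24 = E9; E(K, E9) = B3.
C[4]: P[4] ⊕ B3 = D2; E(K, D2) = 00.
C[5]: P[5] ⊕ 00 = 42; E(K, 42) = 09.
C[6]: P[6] ⊕ 09 = 83; E(K, 83) = 15.

C[1] = 3F, C[2] = 24, C[3] = B3, C[4] = 00, C[5] = 09, C[6] = 15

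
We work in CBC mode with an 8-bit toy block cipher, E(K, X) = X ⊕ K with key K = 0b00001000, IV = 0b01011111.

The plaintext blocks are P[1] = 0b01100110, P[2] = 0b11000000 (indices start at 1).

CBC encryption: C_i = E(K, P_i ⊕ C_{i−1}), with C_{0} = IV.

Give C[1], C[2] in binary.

C[1] = 0b00110001, C[2] = 0b11111001

C[1]: P[1] ⊕ 0b01011111 = 0b00111001; E(K, 0b00111001) = 0b00110001.
C[2]: P[2] ⊕ 0b00110001 = 0b11110001; E(K, 0b11110001) = 0b11111001.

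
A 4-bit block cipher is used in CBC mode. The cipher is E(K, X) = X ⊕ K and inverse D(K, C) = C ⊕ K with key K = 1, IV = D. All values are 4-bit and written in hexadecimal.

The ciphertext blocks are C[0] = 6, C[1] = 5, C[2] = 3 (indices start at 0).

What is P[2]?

P[2] = 7

CBC decryption: P_i = D(K, C_i) ⊕ C_{i−1}, with C_{−1} = IV.
P[2]: D(K, 3) = 2; 2 ⊕ 5 = 7.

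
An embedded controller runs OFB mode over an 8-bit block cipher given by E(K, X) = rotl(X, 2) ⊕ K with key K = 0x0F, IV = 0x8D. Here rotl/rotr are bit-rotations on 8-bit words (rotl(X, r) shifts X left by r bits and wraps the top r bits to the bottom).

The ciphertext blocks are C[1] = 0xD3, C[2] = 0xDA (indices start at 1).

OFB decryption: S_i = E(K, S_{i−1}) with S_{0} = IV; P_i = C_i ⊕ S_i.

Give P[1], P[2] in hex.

P[1] = 0xEA, P[2] = 0x31

P[1]: S = E(K, 0x8D) = 0x39; 0xD3 ⊕ 0x39 = 0xEA.
P[2]: S = E(K, 0x39) = 0xEB; 0xDA ⊕ 0xEB = 0x31.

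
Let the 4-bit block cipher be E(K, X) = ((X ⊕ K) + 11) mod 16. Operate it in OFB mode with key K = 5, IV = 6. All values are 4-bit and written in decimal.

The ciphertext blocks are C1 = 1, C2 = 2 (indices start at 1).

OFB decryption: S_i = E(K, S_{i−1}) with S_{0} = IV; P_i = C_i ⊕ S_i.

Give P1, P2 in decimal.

P1: S = E(K, 6) = 14; 1 ⊕ 14 = 15.
P2: S = E(K, 14) = 6; 2 ⊕ 6 = 4.

P1 = 15, P2 = 4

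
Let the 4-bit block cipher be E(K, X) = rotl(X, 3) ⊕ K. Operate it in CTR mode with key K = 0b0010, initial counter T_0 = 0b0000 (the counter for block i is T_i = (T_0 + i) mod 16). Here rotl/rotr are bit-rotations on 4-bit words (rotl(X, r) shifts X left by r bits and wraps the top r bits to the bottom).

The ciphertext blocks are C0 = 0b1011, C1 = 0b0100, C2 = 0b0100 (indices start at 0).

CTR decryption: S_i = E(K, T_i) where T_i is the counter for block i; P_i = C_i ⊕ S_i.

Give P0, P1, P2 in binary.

P0: T = 0b0000, S = E(K, T) = 0b0010; 0b1011 ⊕ 0b0010 = 0b1001.
P1: T = 0b0001, S = E(K, T) = 0b1010; 0b0100 ⊕ 0b1010 = 0b1110.
P2: T = 0b0010, S = E(K, T) = 0b0011; 0b0100 ⊕ 0b0011 = 0b0111.

P0 = 0b1001, P1 = 0b1110, P2 = 0b0111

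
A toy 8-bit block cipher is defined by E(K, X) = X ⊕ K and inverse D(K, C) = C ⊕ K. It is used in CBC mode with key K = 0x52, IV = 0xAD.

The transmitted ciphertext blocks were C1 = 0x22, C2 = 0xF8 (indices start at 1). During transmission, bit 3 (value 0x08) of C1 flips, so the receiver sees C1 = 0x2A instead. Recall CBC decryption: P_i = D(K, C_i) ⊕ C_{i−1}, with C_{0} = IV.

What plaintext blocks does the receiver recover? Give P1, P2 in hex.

Only C1 changed, to 0x2A. In CBC, a change in C_i garbles P_i and flips the same bit in P_{i+1}. Decrypting the received ciphertext:
P1: D(K, 0x2A) = 0x78; 0x78 ⊕ 0xAD = 0xD5.
P2: D(K, 0xF8) = 0xAA; 0xAA ⊕ 0x2A = 0x80.
Blocks that differ from the original plaintext: P1, P2.

P1 = 0xD5, P2 = 0x80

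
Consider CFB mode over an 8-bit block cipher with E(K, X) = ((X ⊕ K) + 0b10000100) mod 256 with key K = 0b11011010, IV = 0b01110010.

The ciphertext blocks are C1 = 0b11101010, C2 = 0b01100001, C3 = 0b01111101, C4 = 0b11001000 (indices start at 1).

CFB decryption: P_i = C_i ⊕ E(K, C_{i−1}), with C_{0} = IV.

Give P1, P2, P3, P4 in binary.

P1 = 0b11000110, P2 = 0b11010101, P3 = 0b01000010, P4 = 0b11100011

P1: E(K, 0b01110010) = 0b00101100; 0b11101010 ⊕ 0b00101100 = 0b11000110.
P2: E(K, 0b11101010) = 0b10110100; 0b01100001 ⊕ 0b10110100 = 0b11010101.
P3: E(K, 0b01100001) = 0b00111111; 0b01111101 ⊕ 0b00111111 = 0b01000010.
P4: E(K, 0b01111101) = 0b00101011; 0b11001000 ⊕ 0b00101011 = 0b11100011.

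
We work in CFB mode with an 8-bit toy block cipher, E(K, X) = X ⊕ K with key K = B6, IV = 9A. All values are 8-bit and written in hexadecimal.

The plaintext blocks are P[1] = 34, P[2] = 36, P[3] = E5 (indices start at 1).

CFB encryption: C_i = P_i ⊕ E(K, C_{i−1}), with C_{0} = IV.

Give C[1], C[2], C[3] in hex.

C[1]: E(K, 9A) = 2C; 34 ⊕ 2C = 18.
C[2]: E(K, 18) = AE; 36 ⊕ AE = 98.
C[3]: E(K, 98) = 2E; E5 ⊕ 2E = CB.

C[1] = 18, C[2] = 98, C[3] = CB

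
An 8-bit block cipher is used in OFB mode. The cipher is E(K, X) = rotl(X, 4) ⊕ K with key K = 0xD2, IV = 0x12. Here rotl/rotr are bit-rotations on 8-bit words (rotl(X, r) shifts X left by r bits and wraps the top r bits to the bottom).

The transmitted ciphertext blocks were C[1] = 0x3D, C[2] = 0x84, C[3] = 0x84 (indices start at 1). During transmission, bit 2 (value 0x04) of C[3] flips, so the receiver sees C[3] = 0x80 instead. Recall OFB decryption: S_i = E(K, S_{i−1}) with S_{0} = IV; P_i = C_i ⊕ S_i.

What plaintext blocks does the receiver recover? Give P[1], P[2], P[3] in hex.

P[1] = 0xCE, P[2] = 0x69, P[3] = 0x8C

Only C[3] changed, to 0x80. In OFB, a change in C_i flips the same bit in P_i only; the keystream is unaffected. Decrypting the received ciphertext:
P[1]: S = E(K, 0x12) = 0xF3; 0x3D ⊕ 0xF3 = 0xCE.
P[2]: S = E(K, 0xF3) = 0xED; 0x84 ⊕ 0xED = 0x69.
P[3]: S = E(K, 0xED) = 0x0C; 0x80 ⊕ 0x0C = 0x8C.
Blocks that differ from the original plaintext: P[3].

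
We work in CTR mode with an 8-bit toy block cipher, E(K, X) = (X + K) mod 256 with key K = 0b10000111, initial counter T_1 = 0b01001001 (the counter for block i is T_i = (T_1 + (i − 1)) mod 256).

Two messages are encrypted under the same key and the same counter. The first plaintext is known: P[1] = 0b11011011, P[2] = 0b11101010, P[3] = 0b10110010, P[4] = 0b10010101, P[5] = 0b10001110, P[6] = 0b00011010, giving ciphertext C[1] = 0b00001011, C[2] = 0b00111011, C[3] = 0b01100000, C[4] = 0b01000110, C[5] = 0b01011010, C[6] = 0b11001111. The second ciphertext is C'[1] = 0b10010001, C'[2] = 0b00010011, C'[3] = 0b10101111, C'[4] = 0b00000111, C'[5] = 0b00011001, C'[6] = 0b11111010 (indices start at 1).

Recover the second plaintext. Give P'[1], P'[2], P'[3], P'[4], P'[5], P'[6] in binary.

P'[1] = 0b01000001, P'[2] = 0b11000010, P'[3] = 0b01111101, P'[4] = 0b11010100, P'[5] = 0b11001101, P'[6] = 0b00101111

In CTR with a reused counter, both messages share the same keystream S_i, so C_i ⊕ C'_i = P_i ⊕ P'_i and thus P'_i = P_i ⊕ C_i ⊕ C'_i.
P'[1]: 0b11011011 ⊕ 0b00001011 ⊕ 0b10010001 = 0b01000001.
P'[2]: 0b11101010 ⊕ 0b00111011 ⊕ 0b00010011 = 0b11000010.
P'[3]: 0b10110010 ⊕ 0b01100000 ⊕ 0b10101111 = 0b01111101.
P'[4]: 0b10010101 ⊕ 0b01000110 ⊕ 0b00000111 = 0b11010100.
P'[5]: 0b10001110 ⊕ 0b01011010 ⊕ 0b00011001 = 0b11001101.
P'[6]: 0b00011010 ⊕ 0b11001111 ⊕ 0b11111010 = 0b00101111.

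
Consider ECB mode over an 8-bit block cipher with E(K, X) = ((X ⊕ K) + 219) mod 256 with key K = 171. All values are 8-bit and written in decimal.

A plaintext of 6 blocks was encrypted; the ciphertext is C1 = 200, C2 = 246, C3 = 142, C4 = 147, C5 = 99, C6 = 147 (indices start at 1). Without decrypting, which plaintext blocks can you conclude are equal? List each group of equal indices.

ECB encrypts each block independently with the same key, so equal ciphertext blocks imply equal plaintext blocks.
C4 = C6 = 147, so P4 = P6.

P4 = P6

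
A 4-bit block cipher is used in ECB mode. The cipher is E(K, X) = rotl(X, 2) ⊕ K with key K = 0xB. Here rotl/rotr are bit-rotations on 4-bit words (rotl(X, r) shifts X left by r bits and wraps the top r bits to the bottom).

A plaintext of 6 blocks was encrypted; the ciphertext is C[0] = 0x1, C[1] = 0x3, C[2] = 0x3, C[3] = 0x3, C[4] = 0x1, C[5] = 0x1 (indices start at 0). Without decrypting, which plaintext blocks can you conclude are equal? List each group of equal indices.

ECB encrypts each block independently with the same key, so equal ciphertext blocks imply equal plaintext blocks.
C[0] = C[4] = C[5] = 0x1, so P[0] = P[4] = P[5].
C[1] = C[2] = C[3] = 0x3, so P[1] = P[2] = P[3].

P[0] = P[4] = P[5]; P[1] = P[2] = P[3]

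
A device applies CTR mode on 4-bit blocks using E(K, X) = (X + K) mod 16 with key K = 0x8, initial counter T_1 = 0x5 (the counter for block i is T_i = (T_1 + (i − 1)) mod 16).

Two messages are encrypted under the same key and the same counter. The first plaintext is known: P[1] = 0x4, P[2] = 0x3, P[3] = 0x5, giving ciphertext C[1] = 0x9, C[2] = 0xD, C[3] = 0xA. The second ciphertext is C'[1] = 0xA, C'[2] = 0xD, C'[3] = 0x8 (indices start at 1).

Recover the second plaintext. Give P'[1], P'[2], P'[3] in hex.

P'[1] = 0x7, P'[2] = 0x3, P'[3] = 0x7

In CTR with a reused counter, both messages share the same keystream S_i, so C_i ⊕ C'_i = P_i ⊕ P'_i and thus P'_i = P_i ⊕ C_i ⊕ C'_i.
P'[1]: 0x4 ⊕ 0x9 ⊕ 0xA = 0x7.
P'[2]: 0x3 ⊕ 0xD ⊕ 0xD = 0x3.
P'[3]: 0x5 ⊕ 0xA ⊕ 0x8 = 0x7.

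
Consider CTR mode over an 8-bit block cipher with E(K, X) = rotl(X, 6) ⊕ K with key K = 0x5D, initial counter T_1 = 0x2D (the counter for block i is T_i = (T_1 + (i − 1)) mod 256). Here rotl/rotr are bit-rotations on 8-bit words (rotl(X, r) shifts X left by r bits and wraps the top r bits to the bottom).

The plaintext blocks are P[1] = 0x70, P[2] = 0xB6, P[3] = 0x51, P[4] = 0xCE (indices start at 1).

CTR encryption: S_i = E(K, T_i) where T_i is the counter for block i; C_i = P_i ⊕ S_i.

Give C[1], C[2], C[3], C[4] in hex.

C[1] = 0x66, C[2] = 0x60, C[3] = 0xC7, C[4] = 0x9F

C[1]: T = 0x2D, S = E(K, T) = 0x16; 0x70 ⊕ 0x16 = 0x66.
C[2]: T = 0x2E, S = E(K, T) = 0xD6; 0xB6 ⊕ 0xD6 = 0x60.
C[3]: T = 0x2F, S = E(K, T) = 0x96; 0x51 ⊕ 0x96 = 0xC7.
C[4]: T = 0x30, S = E(K, T) = 0x51; 0xCE ⊕ 0x51 = 0x9F.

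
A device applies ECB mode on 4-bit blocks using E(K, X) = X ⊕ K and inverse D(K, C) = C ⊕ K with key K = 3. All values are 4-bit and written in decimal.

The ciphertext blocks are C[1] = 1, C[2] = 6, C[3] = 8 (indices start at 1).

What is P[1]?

ECB decryption: P_i = D(K, C_i).
P[1]: D(K, 1) = 2.

P[1] = 2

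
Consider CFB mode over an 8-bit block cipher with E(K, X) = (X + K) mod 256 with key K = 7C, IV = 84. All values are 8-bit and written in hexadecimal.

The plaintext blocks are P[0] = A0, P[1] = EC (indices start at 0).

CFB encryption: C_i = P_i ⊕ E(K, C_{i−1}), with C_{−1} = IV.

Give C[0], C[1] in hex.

C[0] = A0, C[1] = F0

C[0]: E(K, 84) = 00; A0 ⊕ 00 = A0.
C[1]: E(K, A0) = 1C; EC ⊕ 1C = F0.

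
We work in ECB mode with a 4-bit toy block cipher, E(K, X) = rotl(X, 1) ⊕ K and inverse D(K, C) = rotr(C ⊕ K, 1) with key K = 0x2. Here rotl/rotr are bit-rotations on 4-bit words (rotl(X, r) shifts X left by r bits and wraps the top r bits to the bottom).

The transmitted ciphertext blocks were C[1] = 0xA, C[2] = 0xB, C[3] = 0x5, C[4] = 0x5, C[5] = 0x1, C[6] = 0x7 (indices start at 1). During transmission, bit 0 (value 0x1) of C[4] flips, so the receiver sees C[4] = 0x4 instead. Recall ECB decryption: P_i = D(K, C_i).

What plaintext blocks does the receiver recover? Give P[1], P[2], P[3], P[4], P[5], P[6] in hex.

Only C[4] changed, to 0x4. In ECB, a change in C_i affects only P_i. Decrypting the received ciphertext:
P[1]: D(K, 0xA) = 0x4.
P[2]: D(K, 0xB) = 0xC.
P[3]: D(K, 0x5) = 0xB.
P[4]: D(K, 0x4) = 0x3.
P[5]: D(K, 0x1) = 0x9.
P[6]: D(K, 0x7) = 0xA.
Blocks that differ from the original plaintext: P[4].

P[1] = 0x4, P[2] = 0xC, P[3] = 0xB, P[4] = 0x3, P[5] = 0x9, P[6] = 0xA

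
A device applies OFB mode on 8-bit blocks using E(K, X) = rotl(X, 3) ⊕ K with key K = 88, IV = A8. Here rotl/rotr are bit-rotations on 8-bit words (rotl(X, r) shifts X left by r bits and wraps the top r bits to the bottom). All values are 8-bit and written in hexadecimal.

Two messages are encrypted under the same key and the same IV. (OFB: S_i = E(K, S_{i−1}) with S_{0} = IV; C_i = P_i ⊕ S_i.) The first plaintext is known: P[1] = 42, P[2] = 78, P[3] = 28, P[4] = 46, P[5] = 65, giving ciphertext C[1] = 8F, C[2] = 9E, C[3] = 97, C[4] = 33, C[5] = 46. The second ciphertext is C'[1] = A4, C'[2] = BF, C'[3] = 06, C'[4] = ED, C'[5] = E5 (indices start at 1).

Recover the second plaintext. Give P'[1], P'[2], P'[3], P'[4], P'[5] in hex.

P'[1] = 69, P'[2] = 59, P'[3] = B9, P'[4] = 98, P'[5] = C6

In OFB with a reused IV, both messages share the same keystream S_i, so C_i ⊕ C'_i = P_i ⊕ P'_i and thus P'_i = P_i ⊕ C_i ⊕ C'_i.
P'[1]: 42 ⊕ 8F ⊕ A4 = 69.
P'[2]: 78 ⊕ 9E ⊕ BF = 59.
P'[3]: 28 ⊕ 97 ⊕ 06 = B9.
P'[4]: 46 ⊕ 33 ⊕ ED = 98.
P'[5]: 65 ⊕ 46 ⊕ E5 = C6.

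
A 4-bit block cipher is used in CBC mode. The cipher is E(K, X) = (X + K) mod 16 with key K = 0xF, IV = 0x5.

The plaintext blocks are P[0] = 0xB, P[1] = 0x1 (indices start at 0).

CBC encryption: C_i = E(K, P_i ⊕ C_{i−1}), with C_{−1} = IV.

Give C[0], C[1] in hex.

C[0] = 0xD, C[1] = 0xB

C[0]: P[0] ⊕ 0x5 = 0xE; E(K, 0xE) = 0xD.
C[1]: P[1] ⊕ 0xD = 0xC; E(K, 0xC) = 0xB.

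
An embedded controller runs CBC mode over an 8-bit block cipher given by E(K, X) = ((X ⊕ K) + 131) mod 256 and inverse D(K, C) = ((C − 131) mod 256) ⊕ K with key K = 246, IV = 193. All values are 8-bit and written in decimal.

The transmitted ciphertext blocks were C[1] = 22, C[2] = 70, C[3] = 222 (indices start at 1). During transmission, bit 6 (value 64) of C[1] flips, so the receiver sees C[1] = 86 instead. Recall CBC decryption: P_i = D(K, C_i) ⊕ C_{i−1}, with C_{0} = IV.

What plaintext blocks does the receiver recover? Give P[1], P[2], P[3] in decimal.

P[1] = 228, P[2] = 99, P[3] = 235

Only C[1] changed, to 86. In CBC, a change in C_i garbles P_i and flips the same bit in P_{i+1}. Decrypting the received ciphertext:
P[1]: D(K, 86) = 37; 37 ⊕ 193 = 228.
P[2]: D(K, 70) = 53; 53 ⊕ 86 = 99.
P[3]: D(K, 222) = 173; 173 ⊕ 70 = 235.
Blocks that differ from the original plaintext: P[1], P[2].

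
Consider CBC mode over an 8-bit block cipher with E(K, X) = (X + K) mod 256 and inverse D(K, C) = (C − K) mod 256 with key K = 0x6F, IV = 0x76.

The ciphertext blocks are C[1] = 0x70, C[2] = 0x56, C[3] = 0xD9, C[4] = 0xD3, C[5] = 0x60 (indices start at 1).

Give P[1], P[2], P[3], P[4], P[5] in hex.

CBC decryption: P_i = D(K, C_i) ⊕ C_{i−1}, with C_{0} = IV.
P[1]: D(K, 0x70) = 0x01; 0x01 ⊕ 0x76 = 0x77.
P[2]: D(K, 0x56) = 0xE7; 0xE7 ⊕ 0x70 = 0x97.
P[3]: D(K, 0xD9) = 0x6A; 0x6A ⊕ 0x56 = 0x3C.
P[4]: D(K, 0xD3) = 0x64; 0x64 ⊕ 0xD9 = 0xBD.
P[5]: D(K, 0x60) = 0xF1; 0xF1 ⊕ 0xD3 = 0x22.

P[1] = 0x77, P[2] = 0x97, P[3] = 0x3C, P[4] = 0xBD, P[5] = 0x22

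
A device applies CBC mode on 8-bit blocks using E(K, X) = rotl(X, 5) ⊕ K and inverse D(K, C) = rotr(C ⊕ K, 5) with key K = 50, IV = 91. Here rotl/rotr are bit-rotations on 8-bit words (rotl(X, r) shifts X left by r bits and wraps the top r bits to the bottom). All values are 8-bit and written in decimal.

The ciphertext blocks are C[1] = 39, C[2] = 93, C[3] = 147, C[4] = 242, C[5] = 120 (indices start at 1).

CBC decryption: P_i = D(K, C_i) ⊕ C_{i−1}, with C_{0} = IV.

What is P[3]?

P[3] = 80

P[3]: D(K, 147) = 13; 13 ⊕ 93 = 80.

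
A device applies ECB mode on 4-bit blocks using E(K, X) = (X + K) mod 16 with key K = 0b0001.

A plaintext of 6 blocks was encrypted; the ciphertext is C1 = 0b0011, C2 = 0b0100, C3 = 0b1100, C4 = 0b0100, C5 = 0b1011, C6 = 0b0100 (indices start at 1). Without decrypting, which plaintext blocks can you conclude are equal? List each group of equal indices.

ECB encrypts each block independently with the same key, so equal ciphertext blocks imply equal plaintext blocks.
C2 = C4 = C6 = 0b0100, so P2 = P4 = P6.

P2 = P4 = P6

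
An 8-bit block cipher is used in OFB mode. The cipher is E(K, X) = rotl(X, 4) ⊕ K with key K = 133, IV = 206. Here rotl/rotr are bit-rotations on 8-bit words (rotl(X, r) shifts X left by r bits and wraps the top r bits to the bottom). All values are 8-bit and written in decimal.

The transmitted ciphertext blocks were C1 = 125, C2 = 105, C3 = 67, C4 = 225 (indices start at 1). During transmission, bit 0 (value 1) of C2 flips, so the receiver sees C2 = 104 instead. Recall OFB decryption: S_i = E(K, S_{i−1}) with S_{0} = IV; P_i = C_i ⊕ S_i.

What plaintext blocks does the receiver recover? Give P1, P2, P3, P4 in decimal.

Only C2 changed, to 104. In OFB, a change in C_i flips the same bit in P_i only; the keystream is unaffected. Decrypting the received ciphertext:
P1: S = E(K, 206) = 105; 125 ⊕ 105 = 20.
P2: S = E(K, 105) = 19; 104 ⊕ 19 = 123.
P3: S = E(K, 19) = 180; 67 ⊕ 180 = 247.
P4: S = E(K, 180) = 206; 225 ⊕ 206 = 47.
Blocks that differ from the original plaintext: P2.

P1 = 20, P2 = 123, P3 = 247, P4 = 47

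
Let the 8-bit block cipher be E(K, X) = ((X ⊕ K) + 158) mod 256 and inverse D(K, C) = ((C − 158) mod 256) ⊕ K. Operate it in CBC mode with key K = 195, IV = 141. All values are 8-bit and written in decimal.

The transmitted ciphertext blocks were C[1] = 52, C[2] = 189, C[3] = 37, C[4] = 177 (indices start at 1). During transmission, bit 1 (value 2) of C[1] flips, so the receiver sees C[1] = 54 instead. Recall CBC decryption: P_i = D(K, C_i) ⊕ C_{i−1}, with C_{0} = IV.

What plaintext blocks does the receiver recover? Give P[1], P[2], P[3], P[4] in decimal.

P[1] = 214, P[2] = 234, P[3] = 249, P[4] = 245

Only C[1] changed, to 54. In CBC, a change in C_i garbles P_i and flips the same bit in P_{i+1}. Decrypting the received ciphertext:
P[1]: D(K, 54) = 91; 91 ⊕ 141 = 214.
P[2]: D(K, 189) = 220; 220 ⊕ 54 = 234.
P[3]: D(K, 37) = 68; 68 ⊕ 189 = 249.
P[4]: D(K, 177) = 208; 208 ⊕ 37 = 245.
Blocks that differ from the original plaintext: P[1], P[2].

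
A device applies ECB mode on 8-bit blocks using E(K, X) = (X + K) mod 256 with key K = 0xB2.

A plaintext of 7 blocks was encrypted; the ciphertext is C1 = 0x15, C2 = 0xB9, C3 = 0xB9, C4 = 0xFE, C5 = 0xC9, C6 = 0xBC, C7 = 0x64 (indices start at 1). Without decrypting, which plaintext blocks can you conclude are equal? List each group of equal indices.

ECB encrypts each block independently with the same key, so equal ciphertext blocks imply equal plaintext blocks.
C2 = C3 = 0xB9, so P2 = P3.

P2 = P3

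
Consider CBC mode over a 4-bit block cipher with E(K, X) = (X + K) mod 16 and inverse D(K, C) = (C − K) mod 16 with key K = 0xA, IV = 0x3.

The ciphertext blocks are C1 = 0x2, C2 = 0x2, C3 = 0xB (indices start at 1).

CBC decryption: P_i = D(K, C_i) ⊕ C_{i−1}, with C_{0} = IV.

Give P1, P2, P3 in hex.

P1 = 0xB, P2 = 0xA, P3 = 0x3

P1: D(K, 0x2) = 0x8; 0x8 ⊕ 0x3 = 0xB.
P2: D(K, 0x2) = 0x8; 0x8 ⊕ 0x2 = 0xA.
P3: D(K, 0xB) = 0x1; 0x1 ⊕ 0x2 = 0x3.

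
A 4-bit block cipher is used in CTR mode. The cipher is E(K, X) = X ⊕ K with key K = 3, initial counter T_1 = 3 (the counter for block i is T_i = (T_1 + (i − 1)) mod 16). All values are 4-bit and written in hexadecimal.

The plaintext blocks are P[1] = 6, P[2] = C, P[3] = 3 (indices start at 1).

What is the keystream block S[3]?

CTR encryption: S_i = E(K, T_i) where T_i is the counter for block i; C_i = P_i ⊕ S_i.
C[1]: T = 3, S = E(K, T) = 0; 6 ⊕ 0 = 6.
C[2]: T = 4, S = E(K, T) = 7; C ⊕ 7 = B.
C[3]: T = 5, S = E(K, T) = 6; 3 ⊕ 6 = 5.
So S[3] = 6.

6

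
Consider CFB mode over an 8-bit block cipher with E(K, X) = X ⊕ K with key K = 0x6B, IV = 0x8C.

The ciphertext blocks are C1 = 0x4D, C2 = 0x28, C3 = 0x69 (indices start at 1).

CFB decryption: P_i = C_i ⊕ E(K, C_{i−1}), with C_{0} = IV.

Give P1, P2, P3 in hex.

P1 = 0xAA, P2 = 0x0E, P3 = 0x2A

P1: E(K, 0x8C) = 0xE7; 0x4D ⊕ 0xE7 = 0xAA.
P2: E(K, 0x4D) = 0x26; 0x28 ⊕ 0x26 = 0x0E.
P3: E(K, 0x28) = 0x43; 0x69 ⊕ 0x43 = 0x2A.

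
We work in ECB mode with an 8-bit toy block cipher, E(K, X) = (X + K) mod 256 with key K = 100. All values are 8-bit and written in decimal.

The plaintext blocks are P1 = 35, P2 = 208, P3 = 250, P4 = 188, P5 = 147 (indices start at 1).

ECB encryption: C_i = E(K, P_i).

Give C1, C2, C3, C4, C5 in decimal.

C1: E(K, 35) = 135.
C2: E(K, 208) = 52.
C3: E(K, 250) = 94.
C4: E(K, 188) = 32.
C5: E(K, 147) = 247.

C1 = 135, C2 = 52, C3 = 94, C4 = 32, C5 = 247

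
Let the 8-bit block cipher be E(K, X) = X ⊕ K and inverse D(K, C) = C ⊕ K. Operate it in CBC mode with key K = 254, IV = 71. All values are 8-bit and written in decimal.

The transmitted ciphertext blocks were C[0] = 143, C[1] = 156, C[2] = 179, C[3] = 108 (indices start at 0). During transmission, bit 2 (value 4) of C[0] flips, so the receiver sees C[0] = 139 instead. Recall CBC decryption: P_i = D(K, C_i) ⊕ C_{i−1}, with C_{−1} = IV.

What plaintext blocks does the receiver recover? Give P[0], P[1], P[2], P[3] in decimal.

Only C[0] changed, to 139. In CBC, a change in C_i garbles P_i and flips the same bit in P_{i+1}. Decrypting the received ciphertext:
P[0]: D(K, 139) = 117; 117 ⊕ 71 = 50.
P[1]: D(K, 156) = 98; 98 ⊕ 139 = 233.
P[2]: D(K, 179) = 77; 77 ⊕ 156 = 209.
P[3]: D(K, 108) = 146; 146 ⊕ 179 = 33.
Blocks that differ from the original plaintext: P[0], P[1].

P[0] = 50, P[1] = 233, P[2] = 209, P[3] = 33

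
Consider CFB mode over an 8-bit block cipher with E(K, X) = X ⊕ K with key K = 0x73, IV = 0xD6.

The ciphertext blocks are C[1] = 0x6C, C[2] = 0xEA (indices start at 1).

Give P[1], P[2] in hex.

P[1] = 0xC9, P[2] = 0xF5

CFB decryption: P_i = C_i ⊕ E(K, C_{i−1}), with C_{0} = IV.
P[1]: E(K, 0xD6) = 0xA5; 0x6C ⊕ 0xA5 = 0xC9.
P[2]: E(K, 0x6C) = 0x1F; 0xEA ⊕ 0x1F = 0xF5.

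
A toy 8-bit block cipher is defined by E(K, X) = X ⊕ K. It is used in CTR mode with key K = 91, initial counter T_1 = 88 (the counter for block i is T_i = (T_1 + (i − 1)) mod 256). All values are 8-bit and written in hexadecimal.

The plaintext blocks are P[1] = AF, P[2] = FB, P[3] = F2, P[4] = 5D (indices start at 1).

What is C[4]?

CTR encryption: S_i = E(K, T_i) where T_i is the counter for block i; C_i = P_i ⊕ S_i.
C[1]: T = 88, S = E(K, T) = 19; AF ⊕ 19 = B6.
C[2]: T = 89, S = E(K, T) = 18; FB ⊕ 18 = E3.
C[3]: T = 8A, S = E(K, T) = 1B; F2 ⊕ 1B = E9.
C[4]: T = 8B, S = E(K, T) = 1A; 5D ⊕ 1A = 47.

C[4] = 47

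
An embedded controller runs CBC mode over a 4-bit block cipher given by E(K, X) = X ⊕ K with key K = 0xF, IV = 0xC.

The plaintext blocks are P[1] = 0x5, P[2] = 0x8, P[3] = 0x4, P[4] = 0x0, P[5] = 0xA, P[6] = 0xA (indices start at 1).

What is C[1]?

C[1] = 0x6

CBC encryption: C_i = E(K, P_i ⊕ C_{i−1}), with C_{0} = IV.
C[1]: P[1] ⊕ 0xC = 0x9; E(K, 0x9) = 0x6.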